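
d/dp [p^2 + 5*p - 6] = 2*p + 5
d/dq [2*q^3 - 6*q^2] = 6*q*(q - 2)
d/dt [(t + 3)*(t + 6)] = 2*t + 9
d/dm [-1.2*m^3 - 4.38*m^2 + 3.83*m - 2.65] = -3.6*m^2 - 8.76*m + 3.83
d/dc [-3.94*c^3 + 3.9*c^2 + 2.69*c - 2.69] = -11.82*c^2 + 7.8*c + 2.69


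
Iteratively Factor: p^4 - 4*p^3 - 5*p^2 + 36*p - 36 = (p + 3)*(p^3 - 7*p^2 + 16*p - 12) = (p - 2)*(p + 3)*(p^2 - 5*p + 6) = (p - 2)^2*(p + 3)*(p - 3)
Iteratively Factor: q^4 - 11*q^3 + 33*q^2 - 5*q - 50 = (q - 2)*(q^3 - 9*q^2 + 15*q + 25) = (q - 5)*(q - 2)*(q^2 - 4*q - 5) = (q - 5)^2*(q - 2)*(q + 1)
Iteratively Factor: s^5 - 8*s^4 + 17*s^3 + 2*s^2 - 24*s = (s - 3)*(s^4 - 5*s^3 + 2*s^2 + 8*s) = (s - 3)*(s - 2)*(s^3 - 3*s^2 - 4*s) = s*(s - 3)*(s - 2)*(s^2 - 3*s - 4) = s*(s - 4)*(s - 3)*(s - 2)*(s + 1)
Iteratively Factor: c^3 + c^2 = (c + 1)*(c^2) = c*(c + 1)*(c)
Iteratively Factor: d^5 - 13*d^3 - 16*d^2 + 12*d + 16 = (d + 2)*(d^4 - 2*d^3 - 9*d^2 + 2*d + 8) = (d + 2)^2*(d^3 - 4*d^2 - d + 4) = (d - 4)*(d + 2)^2*(d^2 - 1) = (d - 4)*(d - 1)*(d + 2)^2*(d + 1)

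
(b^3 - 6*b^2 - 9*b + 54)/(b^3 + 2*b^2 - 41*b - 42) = (b^2 - 9)/(b^2 + 8*b + 7)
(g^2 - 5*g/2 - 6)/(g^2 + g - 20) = (g + 3/2)/(g + 5)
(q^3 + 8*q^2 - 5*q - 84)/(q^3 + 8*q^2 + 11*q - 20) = (q^2 + 4*q - 21)/(q^2 + 4*q - 5)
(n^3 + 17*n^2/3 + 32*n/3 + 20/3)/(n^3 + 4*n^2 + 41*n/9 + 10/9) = 3*(n + 2)/(3*n + 1)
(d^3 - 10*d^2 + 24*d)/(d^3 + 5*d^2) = (d^2 - 10*d + 24)/(d*(d + 5))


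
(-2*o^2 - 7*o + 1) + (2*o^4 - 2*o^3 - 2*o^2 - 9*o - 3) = 2*o^4 - 2*o^3 - 4*o^2 - 16*o - 2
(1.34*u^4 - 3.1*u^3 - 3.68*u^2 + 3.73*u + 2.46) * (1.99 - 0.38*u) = -0.5092*u^5 + 3.8446*u^4 - 4.7706*u^3 - 8.7406*u^2 + 6.4879*u + 4.8954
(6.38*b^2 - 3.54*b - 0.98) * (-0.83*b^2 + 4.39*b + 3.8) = -5.2954*b^4 + 30.9464*b^3 + 9.5168*b^2 - 17.7542*b - 3.724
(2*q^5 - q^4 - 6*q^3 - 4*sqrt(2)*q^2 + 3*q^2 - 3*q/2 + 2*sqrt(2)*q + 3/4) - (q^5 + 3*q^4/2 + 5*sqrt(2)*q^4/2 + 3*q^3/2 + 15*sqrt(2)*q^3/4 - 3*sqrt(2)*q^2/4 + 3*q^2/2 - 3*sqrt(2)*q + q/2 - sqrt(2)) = q^5 - 5*sqrt(2)*q^4/2 - 5*q^4/2 - 15*q^3/2 - 15*sqrt(2)*q^3/4 - 13*sqrt(2)*q^2/4 + 3*q^2/2 - 2*q + 5*sqrt(2)*q + 3/4 + sqrt(2)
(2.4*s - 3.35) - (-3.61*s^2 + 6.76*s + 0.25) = 3.61*s^2 - 4.36*s - 3.6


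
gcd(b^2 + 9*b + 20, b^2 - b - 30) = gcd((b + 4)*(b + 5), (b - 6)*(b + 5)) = b + 5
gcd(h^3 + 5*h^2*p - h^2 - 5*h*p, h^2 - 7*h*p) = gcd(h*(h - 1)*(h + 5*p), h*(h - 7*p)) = h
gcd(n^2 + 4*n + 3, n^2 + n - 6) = n + 3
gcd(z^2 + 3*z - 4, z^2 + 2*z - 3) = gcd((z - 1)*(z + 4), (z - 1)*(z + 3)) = z - 1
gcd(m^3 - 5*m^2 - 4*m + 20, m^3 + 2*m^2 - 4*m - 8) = m^2 - 4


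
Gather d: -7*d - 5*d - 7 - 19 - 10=-12*d - 36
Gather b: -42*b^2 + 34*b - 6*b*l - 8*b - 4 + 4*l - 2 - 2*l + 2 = -42*b^2 + b*(26 - 6*l) + 2*l - 4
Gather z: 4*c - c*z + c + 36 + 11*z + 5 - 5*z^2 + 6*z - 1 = 5*c - 5*z^2 + z*(17 - c) + 40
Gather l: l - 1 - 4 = l - 5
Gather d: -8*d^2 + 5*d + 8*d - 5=-8*d^2 + 13*d - 5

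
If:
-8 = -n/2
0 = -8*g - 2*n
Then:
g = -4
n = 16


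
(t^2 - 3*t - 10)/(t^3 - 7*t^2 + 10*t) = (t + 2)/(t*(t - 2))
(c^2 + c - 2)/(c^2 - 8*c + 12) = (c^2 + c - 2)/(c^2 - 8*c + 12)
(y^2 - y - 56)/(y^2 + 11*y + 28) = (y - 8)/(y + 4)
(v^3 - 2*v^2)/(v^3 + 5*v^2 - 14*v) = v/(v + 7)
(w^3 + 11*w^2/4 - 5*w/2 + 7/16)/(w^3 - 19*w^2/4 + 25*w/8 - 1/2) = (w + 7/2)/(w - 4)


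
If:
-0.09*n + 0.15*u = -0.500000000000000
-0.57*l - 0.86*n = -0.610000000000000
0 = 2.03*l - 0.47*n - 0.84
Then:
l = 0.50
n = 0.38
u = -3.11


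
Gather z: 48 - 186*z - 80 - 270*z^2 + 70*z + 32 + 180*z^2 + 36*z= -90*z^2 - 80*z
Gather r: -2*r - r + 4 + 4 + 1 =9 - 3*r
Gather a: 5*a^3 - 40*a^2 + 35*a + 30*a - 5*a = 5*a^3 - 40*a^2 + 60*a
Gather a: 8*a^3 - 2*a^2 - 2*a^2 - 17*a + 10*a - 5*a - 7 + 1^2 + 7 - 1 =8*a^3 - 4*a^2 - 12*a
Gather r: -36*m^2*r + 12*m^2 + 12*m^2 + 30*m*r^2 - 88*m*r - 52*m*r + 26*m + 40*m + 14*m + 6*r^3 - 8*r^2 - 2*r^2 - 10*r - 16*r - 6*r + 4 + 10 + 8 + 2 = 24*m^2 + 80*m + 6*r^3 + r^2*(30*m - 10) + r*(-36*m^2 - 140*m - 32) + 24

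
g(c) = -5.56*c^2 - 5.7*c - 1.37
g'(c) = -11.12*c - 5.7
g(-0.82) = -0.43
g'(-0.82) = 3.42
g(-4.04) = -69.09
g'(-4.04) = 39.22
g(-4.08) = -70.67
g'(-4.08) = 39.67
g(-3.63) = -53.94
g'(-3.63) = 34.67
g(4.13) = -119.75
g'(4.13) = -51.63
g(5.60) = -207.65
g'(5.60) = -67.97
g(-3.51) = -49.86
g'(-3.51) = 33.33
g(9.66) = -575.27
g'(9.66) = -113.12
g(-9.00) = -400.43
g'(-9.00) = 94.38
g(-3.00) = -34.31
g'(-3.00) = 27.66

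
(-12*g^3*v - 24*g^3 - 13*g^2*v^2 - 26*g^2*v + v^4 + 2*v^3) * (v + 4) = -12*g^3*v^2 - 72*g^3*v - 96*g^3 - 13*g^2*v^3 - 78*g^2*v^2 - 104*g^2*v + v^5 + 6*v^4 + 8*v^3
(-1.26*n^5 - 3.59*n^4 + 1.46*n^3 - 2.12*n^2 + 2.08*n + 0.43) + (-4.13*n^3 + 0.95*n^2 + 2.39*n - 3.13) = -1.26*n^5 - 3.59*n^4 - 2.67*n^3 - 1.17*n^2 + 4.47*n - 2.7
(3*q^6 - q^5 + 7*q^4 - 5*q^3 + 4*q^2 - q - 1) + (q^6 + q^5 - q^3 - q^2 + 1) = 4*q^6 + 7*q^4 - 6*q^3 + 3*q^2 - q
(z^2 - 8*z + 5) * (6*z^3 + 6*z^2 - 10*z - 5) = 6*z^5 - 42*z^4 - 28*z^3 + 105*z^2 - 10*z - 25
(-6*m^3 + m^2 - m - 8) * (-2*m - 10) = 12*m^4 + 58*m^3 - 8*m^2 + 26*m + 80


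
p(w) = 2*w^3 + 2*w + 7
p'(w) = 6*w^2 + 2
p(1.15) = 12.34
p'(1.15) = 9.94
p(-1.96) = -11.98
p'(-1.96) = 25.05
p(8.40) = 1209.21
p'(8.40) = 425.36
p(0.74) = 9.29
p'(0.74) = 5.29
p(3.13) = 74.59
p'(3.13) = 60.78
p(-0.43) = 5.98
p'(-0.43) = 3.11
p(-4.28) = -158.37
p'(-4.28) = 111.91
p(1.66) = 19.47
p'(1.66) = 18.53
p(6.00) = 451.00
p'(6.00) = 218.00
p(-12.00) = -3473.00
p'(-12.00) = 866.00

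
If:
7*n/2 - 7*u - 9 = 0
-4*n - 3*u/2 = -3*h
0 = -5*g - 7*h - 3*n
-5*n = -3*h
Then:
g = 792/35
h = -90/7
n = -54/7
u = -36/7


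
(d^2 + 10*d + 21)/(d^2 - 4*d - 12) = (d^2 + 10*d + 21)/(d^2 - 4*d - 12)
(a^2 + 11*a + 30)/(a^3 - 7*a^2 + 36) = (a^2 + 11*a + 30)/(a^3 - 7*a^2 + 36)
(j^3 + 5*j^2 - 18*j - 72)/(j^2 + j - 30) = (j^2 - j - 12)/(j - 5)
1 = 1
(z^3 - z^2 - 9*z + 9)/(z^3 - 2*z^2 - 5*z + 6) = (z + 3)/(z + 2)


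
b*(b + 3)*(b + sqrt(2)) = b^3 + sqrt(2)*b^2 + 3*b^2 + 3*sqrt(2)*b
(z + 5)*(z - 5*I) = z^2 + 5*z - 5*I*z - 25*I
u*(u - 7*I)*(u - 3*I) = u^3 - 10*I*u^2 - 21*u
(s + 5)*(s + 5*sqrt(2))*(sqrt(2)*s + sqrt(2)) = sqrt(2)*s^3 + 6*sqrt(2)*s^2 + 10*s^2 + 5*sqrt(2)*s + 60*s + 50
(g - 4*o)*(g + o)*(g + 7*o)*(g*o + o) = g^4*o + 4*g^3*o^2 + g^3*o - 25*g^2*o^3 + 4*g^2*o^2 - 28*g*o^4 - 25*g*o^3 - 28*o^4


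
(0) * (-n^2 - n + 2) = 0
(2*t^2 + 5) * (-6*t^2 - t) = -12*t^4 - 2*t^3 - 30*t^2 - 5*t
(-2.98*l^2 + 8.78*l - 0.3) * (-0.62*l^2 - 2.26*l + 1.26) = 1.8476*l^4 + 1.2912*l^3 - 23.4116*l^2 + 11.7408*l - 0.378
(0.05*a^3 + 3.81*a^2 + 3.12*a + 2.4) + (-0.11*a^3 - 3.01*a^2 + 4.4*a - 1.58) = -0.06*a^3 + 0.8*a^2 + 7.52*a + 0.82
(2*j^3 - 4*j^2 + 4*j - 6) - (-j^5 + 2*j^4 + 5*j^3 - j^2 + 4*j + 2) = j^5 - 2*j^4 - 3*j^3 - 3*j^2 - 8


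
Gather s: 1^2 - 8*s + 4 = 5 - 8*s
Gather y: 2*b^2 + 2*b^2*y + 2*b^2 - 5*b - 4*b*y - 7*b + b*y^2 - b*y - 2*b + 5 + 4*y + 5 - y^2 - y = 4*b^2 - 14*b + y^2*(b - 1) + y*(2*b^2 - 5*b + 3) + 10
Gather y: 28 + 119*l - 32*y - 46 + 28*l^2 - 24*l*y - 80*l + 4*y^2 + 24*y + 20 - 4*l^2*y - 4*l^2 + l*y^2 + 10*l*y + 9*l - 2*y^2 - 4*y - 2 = 24*l^2 + 48*l + y^2*(l + 2) + y*(-4*l^2 - 14*l - 12)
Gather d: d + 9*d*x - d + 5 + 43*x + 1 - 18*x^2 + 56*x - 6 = 9*d*x - 18*x^2 + 99*x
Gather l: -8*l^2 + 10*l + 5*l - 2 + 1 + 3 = -8*l^2 + 15*l + 2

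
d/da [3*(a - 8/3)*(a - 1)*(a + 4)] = 9*a^2 + 2*a - 36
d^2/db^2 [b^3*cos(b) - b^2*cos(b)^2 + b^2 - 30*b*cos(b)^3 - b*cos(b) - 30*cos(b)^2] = -b^3*cos(b) - 6*b^2*sin(b) + 2*b^2*cos(2*b) + 4*b*sin(2*b) + 59*b*cos(b)/2 + 135*b*cos(3*b)/2 + 47*sin(b) + 45*sin(3*b) + 59*cos(2*b) + 1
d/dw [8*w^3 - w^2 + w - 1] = 24*w^2 - 2*w + 1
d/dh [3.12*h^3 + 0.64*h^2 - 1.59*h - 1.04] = 9.36*h^2 + 1.28*h - 1.59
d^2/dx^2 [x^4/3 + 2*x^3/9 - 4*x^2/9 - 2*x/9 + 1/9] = 4*x^2 + 4*x/3 - 8/9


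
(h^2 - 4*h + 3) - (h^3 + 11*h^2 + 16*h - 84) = -h^3 - 10*h^2 - 20*h + 87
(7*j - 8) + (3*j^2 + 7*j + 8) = 3*j^2 + 14*j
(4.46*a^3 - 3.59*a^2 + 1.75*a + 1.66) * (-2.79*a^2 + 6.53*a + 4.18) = -12.4434*a^5 + 39.1399*a^4 - 9.6824*a^3 - 8.2101*a^2 + 18.1548*a + 6.9388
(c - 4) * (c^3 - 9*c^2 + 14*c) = c^4 - 13*c^3 + 50*c^2 - 56*c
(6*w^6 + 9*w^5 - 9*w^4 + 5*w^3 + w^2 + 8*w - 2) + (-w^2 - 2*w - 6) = 6*w^6 + 9*w^5 - 9*w^4 + 5*w^3 + 6*w - 8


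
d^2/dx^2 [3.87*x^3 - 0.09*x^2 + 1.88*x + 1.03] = 23.22*x - 0.18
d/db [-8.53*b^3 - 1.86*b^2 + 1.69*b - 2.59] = -25.59*b^2 - 3.72*b + 1.69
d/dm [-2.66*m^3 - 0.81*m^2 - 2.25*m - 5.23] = -7.98*m^2 - 1.62*m - 2.25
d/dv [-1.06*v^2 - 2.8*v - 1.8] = -2.12*v - 2.8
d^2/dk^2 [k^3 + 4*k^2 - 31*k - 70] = 6*k + 8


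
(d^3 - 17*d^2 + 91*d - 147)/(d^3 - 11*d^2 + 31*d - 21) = (d - 7)/(d - 1)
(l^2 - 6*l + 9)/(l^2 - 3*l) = (l - 3)/l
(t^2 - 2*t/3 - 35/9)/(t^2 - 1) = (9*t^2 - 6*t - 35)/(9*(t^2 - 1))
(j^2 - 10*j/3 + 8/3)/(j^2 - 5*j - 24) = (-3*j^2 + 10*j - 8)/(3*(-j^2 + 5*j + 24))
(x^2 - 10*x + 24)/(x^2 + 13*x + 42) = (x^2 - 10*x + 24)/(x^2 + 13*x + 42)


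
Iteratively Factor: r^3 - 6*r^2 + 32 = (r + 2)*(r^2 - 8*r + 16) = (r - 4)*(r + 2)*(r - 4)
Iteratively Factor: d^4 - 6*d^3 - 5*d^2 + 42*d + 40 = (d - 5)*(d^3 - d^2 - 10*d - 8) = (d - 5)*(d + 2)*(d^2 - 3*d - 4) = (d - 5)*(d - 4)*(d + 2)*(d + 1)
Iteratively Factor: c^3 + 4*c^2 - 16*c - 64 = (c + 4)*(c^2 - 16) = (c - 4)*(c + 4)*(c + 4)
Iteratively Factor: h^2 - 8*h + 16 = (h - 4)*(h - 4)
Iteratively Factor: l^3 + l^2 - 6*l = (l + 3)*(l^2 - 2*l) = (l - 2)*(l + 3)*(l)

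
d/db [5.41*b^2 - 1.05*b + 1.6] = 10.82*b - 1.05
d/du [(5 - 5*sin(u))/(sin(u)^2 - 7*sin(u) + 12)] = 5*(sin(u)^2 - 2*sin(u) - 5)*cos(u)/(sin(u)^2 - 7*sin(u) + 12)^2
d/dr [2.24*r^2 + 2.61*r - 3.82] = 4.48*r + 2.61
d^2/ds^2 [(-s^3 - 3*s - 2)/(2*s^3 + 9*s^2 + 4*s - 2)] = 2*(18*s^6 - 12*s^5 - 234*s^4 - 541*s^3 - 582*s^2 - 414*s - 92)/(8*s^9 + 108*s^8 + 534*s^7 + 1137*s^6 + 852*s^5 - 150*s^4 - 344*s^3 + 12*s^2 + 48*s - 8)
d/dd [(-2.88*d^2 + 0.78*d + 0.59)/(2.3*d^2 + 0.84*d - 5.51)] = (-4.2132*d^2 + 29.0236*d - 4.7934)/(5.29*d^4 + 3.864*d^3 - 24.6404*d^2 - 9.2568*d + 30.3601)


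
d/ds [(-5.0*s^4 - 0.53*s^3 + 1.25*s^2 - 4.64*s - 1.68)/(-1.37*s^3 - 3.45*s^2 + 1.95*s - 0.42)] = (6.85*s^6 + 34.5*s^5 - 25.709*s^4 - 6.3806*s^3 - 19.8075*s^2 - 12.642*s + 5.2248)/(1.8769*s^6 + 9.453*s^5 + 6.5595*s^4 - 12.3042*s^3 + 6.7005*s^2 - 1.638*s + 0.1764)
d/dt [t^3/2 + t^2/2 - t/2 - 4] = 3*t^2/2 + t - 1/2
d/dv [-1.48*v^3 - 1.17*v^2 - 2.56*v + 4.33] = -4.44*v^2 - 2.34*v - 2.56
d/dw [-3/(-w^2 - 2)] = -6*w/(w^2 + 2)^2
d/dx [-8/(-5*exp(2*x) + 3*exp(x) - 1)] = (24 - 80*exp(x))*exp(x)/(5*exp(2*x) - 3*exp(x) + 1)^2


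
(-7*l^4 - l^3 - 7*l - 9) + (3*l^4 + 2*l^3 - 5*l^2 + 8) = -4*l^4 + l^3 - 5*l^2 - 7*l - 1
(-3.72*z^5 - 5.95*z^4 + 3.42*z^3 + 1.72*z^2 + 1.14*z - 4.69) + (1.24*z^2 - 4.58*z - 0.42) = -3.72*z^5 - 5.95*z^4 + 3.42*z^3 + 2.96*z^2 - 3.44*z - 5.11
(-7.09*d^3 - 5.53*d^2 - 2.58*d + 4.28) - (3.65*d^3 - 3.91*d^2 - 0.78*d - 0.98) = -10.74*d^3 - 1.62*d^2 - 1.8*d + 5.26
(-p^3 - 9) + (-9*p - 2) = -p^3 - 9*p - 11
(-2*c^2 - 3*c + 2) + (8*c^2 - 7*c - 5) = 6*c^2 - 10*c - 3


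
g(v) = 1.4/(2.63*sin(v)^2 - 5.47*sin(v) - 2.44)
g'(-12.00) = 0.15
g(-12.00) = -0.30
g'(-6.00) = 0.38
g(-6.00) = -0.37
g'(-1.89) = -0.18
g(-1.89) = 0.27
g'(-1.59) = -0.01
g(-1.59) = 0.25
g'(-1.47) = 0.05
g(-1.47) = 0.25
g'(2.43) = -0.09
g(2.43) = -0.29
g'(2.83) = -0.34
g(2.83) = -0.36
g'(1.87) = -0.01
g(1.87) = -0.27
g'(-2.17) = -0.52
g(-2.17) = 0.36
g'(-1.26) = 0.17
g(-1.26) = 0.27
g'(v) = 1.4*(-5.26*sin(v)*cos(v) + 5.47*cos(v))/(2.63*sin(v)^2 - 5.47*sin(v) - 2.44)^2 = (7.658 - 7.364*sin(v))*cos(v)/(-2.63*sin(v)^2 + 5.47*sin(v) + 2.44)^2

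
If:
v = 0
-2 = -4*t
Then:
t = 1/2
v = 0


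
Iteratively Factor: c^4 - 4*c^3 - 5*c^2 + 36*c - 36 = (c - 3)*(c^3 - c^2 - 8*c + 12) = (c - 3)*(c - 2)*(c^2 + c - 6) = (c - 3)*(c - 2)^2*(c + 3)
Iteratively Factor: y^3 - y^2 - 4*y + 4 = (y - 1)*(y^2 - 4) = (y - 1)*(y + 2)*(y - 2)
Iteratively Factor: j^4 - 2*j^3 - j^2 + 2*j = (j - 1)*(j^3 - j^2 - 2*j) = j*(j - 1)*(j^2 - j - 2) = j*(j - 1)*(j + 1)*(j - 2)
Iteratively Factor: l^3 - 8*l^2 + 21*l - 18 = (l - 3)*(l^2 - 5*l + 6) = (l - 3)*(l - 2)*(l - 3)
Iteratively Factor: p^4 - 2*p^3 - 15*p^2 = (p)*(p^3 - 2*p^2 - 15*p) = p^2*(p^2 - 2*p - 15) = p^2*(p + 3)*(p - 5)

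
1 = 1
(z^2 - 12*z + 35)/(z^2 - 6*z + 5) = (z - 7)/(z - 1)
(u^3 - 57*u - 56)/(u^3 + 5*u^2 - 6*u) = (u^3 - 57*u - 56)/(u*(u^2 + 5*u - 6))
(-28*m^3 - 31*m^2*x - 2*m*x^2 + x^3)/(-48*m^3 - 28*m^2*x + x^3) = (-7*m^2 - 6*m*x + x^2)/(-12*m^2 - 4*m*x + x^2)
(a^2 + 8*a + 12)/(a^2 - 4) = (a + 6)/(a - 2)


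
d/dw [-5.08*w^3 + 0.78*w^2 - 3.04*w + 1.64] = -15.24*w^2 + 1.56*w - 3.04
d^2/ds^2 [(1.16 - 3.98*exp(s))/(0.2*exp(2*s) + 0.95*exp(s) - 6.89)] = (-0.1592*exp(4*s) + 0.941800000000001*exp(3*s) - 32.24544*exp(2*s) - 18.61027*exp(s) - 181.346178)*exp(s)/(0.008*exp(6*s) + 0.114*exp(5*s) - 0.2853*exp(4*s) - 6.997225*exp(3*s) + 9.828585*exp(2*s) + 135.295485*exp(s) - 327.082769)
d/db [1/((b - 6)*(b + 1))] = (5 - 2*b)/(b^4 - 10*b^3 + 13*b^2 + 60*b + 36)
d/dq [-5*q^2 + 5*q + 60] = 5 - 10*q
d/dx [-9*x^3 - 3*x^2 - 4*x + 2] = -27*x^2 - 6*x - 4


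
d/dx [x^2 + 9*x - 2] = 2*x + 9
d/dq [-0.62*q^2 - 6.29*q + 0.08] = -1.24*q - 6.29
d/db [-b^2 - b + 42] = -2*b - 1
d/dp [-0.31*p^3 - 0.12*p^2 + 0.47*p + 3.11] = -0.93*p^2 - 0.24*p + 0.47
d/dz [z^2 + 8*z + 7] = 2*z + 8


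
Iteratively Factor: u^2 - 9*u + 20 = (u - 4)*(u - 5)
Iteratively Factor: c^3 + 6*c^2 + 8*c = (c + 2)*(c^2 + 4*c) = (c + 2)*(c + 4)*(c)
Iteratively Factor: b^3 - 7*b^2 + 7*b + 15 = (b + 1)*(b^2 - 8*b + 15) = (b - 3)*(b + 1)*(b - 5)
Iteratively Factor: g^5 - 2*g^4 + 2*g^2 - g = (g)*(g^4 - 2*g^3 + 2*g - 1) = g*(g - 1)*(g^3 - g^2 - g + 1) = g*(g - 1)*(g + 1)*(g^2 - 2*g + 1) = g*(g - 1)^2*(g + 1)*(g - 1)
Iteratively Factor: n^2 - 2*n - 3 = (n + 1)*(n - 3)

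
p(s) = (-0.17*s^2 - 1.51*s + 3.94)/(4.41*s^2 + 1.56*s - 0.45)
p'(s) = (-8.82*s - 1.56)*(-0.17*s^2 - 1.51*s + 3.94)/(4.41*s^2 + 1.56*s - 0.45)^2 + (-0.34*s - 1.51)/(4.41*s^2 + 1.56*s - 0.45) = (6.3939*s^2 - 34.5978*s - 5.4669)/(19.4481*s^4 + 13.7592*s^3 - 1.5354*s^2 - 1.404*s + 0.2025)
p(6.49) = -0.07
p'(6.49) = 0.00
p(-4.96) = 0.07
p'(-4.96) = 0.03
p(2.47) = -0.03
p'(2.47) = -0.06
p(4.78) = -0.07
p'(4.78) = -0.00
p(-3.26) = 0.17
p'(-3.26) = 0.10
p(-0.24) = -7.53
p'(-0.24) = 9.85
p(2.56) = -0.03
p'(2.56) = -0.05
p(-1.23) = 1.29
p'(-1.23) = 2.53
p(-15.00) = -0.01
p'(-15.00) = 0.00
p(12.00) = -0.06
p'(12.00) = 0.00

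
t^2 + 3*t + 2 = (t + 1)*(t + 2)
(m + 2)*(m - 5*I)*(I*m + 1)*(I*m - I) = -m^4 - m^3 + 6*I*m^3 + 7*m^2 + 6*I*m^2 + 5*m - 12*I*m - 10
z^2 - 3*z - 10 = (z - 5)*(z + 2)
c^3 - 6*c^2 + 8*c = c*(c - 4)*(c - 2)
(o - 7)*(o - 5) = o^2 - 12*o + 35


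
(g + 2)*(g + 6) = g^2 + 8*g + 12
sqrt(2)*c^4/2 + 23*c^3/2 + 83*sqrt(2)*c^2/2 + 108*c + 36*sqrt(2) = (c/2 + sqrt(2))*(c + 3*sqrt(2))*(c + 6*sqrt(2))*(sqrt(2)*c + 1)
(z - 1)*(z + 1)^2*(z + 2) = z^4 + 3*z^3 + z^2 - 3*z - 2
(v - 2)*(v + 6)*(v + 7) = v^3 + 11*v^2 + 16*v - 84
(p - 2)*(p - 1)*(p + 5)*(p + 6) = p^4 + 8*p^3 - p^2 - 68*p + 60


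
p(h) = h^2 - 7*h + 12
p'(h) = 2*h - 7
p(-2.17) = 31.90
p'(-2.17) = -11.34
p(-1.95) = 29.45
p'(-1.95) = -10.90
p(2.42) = 0.92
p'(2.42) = -2.16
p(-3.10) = 43.31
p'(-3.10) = -13.20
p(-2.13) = 31.45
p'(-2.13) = -11.26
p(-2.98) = 41.74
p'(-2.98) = -12.96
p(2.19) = 1.47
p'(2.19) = -2.62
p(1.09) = 5.56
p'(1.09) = -4.82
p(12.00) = 72.00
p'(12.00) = 17.00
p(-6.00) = 90.00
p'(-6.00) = -19.00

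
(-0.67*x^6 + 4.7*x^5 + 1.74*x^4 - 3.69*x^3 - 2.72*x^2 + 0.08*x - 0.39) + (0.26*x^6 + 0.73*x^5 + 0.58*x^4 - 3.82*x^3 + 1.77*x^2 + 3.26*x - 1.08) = -0.41*x^6 + 5.43*x^5 + 2.32*x^4 - 7.51*x^3 - 0.95*x^2 + 3.34*x - 1.47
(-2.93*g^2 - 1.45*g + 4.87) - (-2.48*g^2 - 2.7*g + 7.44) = -0.45*g^2 + 1.25*g - 2.57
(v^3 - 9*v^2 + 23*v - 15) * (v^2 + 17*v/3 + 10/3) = v^5 - 10*v^4/3 - 74*v^3/3 + 256*v^2/3 - 25*v/3 - 50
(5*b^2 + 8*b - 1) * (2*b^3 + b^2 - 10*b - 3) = 10*b^5 + 21*b^4 - 44*b^3 - 96*b^2 - 14*b + 3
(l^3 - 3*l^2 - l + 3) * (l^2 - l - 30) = l^5 - 4*l^4 - 28*l^3 + 94*l^2 + 27*l - 90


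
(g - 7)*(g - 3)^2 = g^3 - 13*g^2 + 51*g - 63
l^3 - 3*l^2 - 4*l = l*(l - 4)*(l + 1)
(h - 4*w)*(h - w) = h^2 - 5*h*w + 4*w^2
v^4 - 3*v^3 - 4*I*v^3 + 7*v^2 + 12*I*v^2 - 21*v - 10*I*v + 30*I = (v - 3)*(v - 5*I)*(v - I)*(v + 2*I)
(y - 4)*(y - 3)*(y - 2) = y^3 - 9*y^2 + 26*y - 24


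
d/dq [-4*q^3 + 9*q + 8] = 9 - 12*q^2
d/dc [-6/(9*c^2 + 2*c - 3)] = 12*(9*c + 1)/(9*c^2 + 2*c - 3)^2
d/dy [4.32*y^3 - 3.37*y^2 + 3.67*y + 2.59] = 12.96*y^2 - 6.74*y + 3.67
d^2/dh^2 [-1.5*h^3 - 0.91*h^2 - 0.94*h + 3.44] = -9.0*h - 1.82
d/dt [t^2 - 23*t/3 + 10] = 2*t - 23/3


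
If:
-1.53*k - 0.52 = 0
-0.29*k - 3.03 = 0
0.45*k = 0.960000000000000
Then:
No Solution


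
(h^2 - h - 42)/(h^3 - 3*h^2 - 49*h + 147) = (h + 6)/(h^2 + 4*h - 21)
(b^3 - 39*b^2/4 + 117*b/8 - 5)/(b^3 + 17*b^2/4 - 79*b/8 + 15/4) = (b - 8)/(b + 6)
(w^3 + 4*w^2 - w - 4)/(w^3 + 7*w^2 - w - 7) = (w + 4)/(w + 7)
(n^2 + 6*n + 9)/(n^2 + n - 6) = (n + 3)/(n - 2)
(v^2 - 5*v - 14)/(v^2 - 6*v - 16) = (v - 7)/(v - 8)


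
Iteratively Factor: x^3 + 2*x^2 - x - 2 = (x + 1)*(x^2 + x - 2) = (x - 1)*(x + 1)*(x + 2)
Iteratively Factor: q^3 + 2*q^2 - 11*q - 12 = (q - 3)*(q^2 + 5*q + 4) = (q - 3)*(q + 4)*(q + 1)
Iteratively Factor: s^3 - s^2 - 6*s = (s)*(s^2 - s - 6) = s*(s + 2)*(s - 3)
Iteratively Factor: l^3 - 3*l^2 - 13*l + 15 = (l - 1)*(l^2 - 2*l - 15) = (l - 5)*(l - 1)*(l + 3)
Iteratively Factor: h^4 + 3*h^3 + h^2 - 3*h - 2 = (h + 1)*(h^3 + 2*h^2 - h - 2) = (h + 1)*(h + 2)*(h^2 - 1) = (h - 1)*(h + 1)*(h + 2)*(h + 1)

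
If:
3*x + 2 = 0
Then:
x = -2/3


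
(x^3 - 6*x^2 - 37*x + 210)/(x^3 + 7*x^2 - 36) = (x^2 - 12*x + 35)/(x^2 + x - 6)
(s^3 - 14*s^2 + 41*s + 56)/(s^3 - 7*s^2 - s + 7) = (s - 8)/(s - 1)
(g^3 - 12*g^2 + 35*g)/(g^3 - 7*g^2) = (g - 5)/g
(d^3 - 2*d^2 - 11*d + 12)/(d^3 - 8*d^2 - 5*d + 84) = (d - 1)/(d - 7)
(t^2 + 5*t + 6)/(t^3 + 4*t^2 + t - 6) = 1/(t - 1)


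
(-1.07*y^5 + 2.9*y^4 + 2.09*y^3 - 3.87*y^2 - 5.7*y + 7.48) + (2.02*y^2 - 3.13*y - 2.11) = -1.07*y^5 + 2.9*y^4 + 2.09*y^3 - 1.85*y^2 - 8.83*y + 5.37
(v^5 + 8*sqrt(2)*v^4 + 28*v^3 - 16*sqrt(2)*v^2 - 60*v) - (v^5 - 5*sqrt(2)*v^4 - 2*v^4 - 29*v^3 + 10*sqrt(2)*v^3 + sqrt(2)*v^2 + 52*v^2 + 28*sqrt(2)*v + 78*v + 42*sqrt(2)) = 2*v^4 + 13*sqrt(2)*v^4 - 10*sqrt(2)*v^3 + 57*v^3 - 52*v^2 - 17*sqrt(2)*v^2 - 138*v - 28*sqrt(2)*v - 42*sqrt(2)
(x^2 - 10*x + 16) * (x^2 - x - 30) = x^4 - 11*x^3 - 4*x^2 + 284*x - 480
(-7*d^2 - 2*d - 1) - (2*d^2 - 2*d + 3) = -9*d^2 - 4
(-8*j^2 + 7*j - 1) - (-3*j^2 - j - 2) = -5*j^2 + 8*j + 1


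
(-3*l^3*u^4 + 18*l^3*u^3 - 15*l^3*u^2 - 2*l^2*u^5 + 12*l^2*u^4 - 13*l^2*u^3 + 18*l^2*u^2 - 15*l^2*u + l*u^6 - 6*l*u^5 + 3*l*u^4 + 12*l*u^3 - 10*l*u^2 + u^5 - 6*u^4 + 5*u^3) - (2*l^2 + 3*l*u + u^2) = -3*l^3*u^4 + 18*l^3*u^3 - 15*l^3*u^2 - 2*l^2*u^5 + 12*l^2*u^4 - 13*l^2*u^3 + 18*l^2*u^2 - 15*l^2*u - 2*l^2 + l*u^6 - 6*l*u^5 + 3*l*u^4 + 12*l*u^3 - 10*l*u^2 - 3*l*u + u^5 - 6*u^4 + 5*u^3 - u^2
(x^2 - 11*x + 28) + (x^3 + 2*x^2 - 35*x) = x^3 + 3*x^2 - 46*x + 28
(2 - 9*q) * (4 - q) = 9*q^2 - 38*q + 8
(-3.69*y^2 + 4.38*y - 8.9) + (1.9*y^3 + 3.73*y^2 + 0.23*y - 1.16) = 1.9*y^3 + 0.04*y^2 + 4.61*y - 10.06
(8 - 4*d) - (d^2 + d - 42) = -d^2 - 5*d + 50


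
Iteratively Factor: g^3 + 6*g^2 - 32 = (g - 2)*(g^2 + 8*g + 16) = (g - 2)*(g + 4)*(g + 4)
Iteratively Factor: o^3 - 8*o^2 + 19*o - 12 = (o - 1)*(o^2 - 7*o + 12) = (o - 3)*(o - 1)*(o - 4)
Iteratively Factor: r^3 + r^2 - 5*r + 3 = (r - 1)*(r^2 + 2*r - 3) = (r - 1)*(r + 3)*(r - 1)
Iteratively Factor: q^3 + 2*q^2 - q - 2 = (q + 2)*(q^2 - 1) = (q + 1)*(q + 2)*(q - 1)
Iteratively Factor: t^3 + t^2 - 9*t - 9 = (t - 3)*(t^2 + 4*t + 3) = (t - 3)*(t + 3)*(t + 1)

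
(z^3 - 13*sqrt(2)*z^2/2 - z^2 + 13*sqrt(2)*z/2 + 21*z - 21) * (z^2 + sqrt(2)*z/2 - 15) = z^5 - 6*sqrt(2)*z^4 - z^4 - z^3/2 + 6*sqrt(2)*z^3 + z^2/2 + 108*sqrt(2)*z^2 - 315*z - 108*sqrt(2)*z + 315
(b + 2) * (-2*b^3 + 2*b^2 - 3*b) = -2*b^4 - 2*b^3 + b^2 - 6*b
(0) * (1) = 0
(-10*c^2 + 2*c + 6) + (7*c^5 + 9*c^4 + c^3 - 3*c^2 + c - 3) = 7*c^5 + 9*c^4 + c^3 - 13*c^2 + 3*c + 3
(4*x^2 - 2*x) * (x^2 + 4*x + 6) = 4*x^4 + 14*x^3 + 16*x^2 - 12*x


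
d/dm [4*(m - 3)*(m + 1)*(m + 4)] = 12*m^2 + 16*m - 44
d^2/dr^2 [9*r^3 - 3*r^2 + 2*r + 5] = 54*r - 6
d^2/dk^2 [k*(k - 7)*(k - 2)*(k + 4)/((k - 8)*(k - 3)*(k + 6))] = 8*(5*k^6 - 66*k^5 + 960*k^4 - 7564*k^3 + 29808*k^2 - 47520*k - 29376)/(k^9 - 15*k^8 - 51*k^7 + 1567*k^6 - 2178*k^5 - 51948*k^4 + 169560*k^3 + 451008*k^2 - 2612736*k + 2985984)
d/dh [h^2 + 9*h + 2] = 2*h + 9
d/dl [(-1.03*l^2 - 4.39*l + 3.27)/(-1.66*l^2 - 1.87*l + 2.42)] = (-5.3613*l^2 + 5.8712*l - 4.5089)/(2.7556*l^4 + 6.2084*l^3 - 4.5375*l^2 - 9.0508*l + 5.8564)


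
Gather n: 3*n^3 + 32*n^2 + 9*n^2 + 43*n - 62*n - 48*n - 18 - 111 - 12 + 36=3*n^3 + 41*n^2 - 67*n - 105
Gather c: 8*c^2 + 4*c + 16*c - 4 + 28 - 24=8*c^2 + 20*c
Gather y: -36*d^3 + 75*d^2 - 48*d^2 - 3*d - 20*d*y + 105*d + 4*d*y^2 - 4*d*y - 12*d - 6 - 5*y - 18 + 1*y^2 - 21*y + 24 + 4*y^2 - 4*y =-36*d^3 + 27*d^2 + 90*d + y^2*(4*d + 5) + y*(-24*d - 30)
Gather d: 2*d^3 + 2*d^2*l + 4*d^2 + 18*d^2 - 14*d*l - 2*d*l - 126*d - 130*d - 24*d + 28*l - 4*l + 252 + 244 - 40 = 2*d^3 + d^2*(2*l + 22) + d*(-16*l - 280) + 24*l + 456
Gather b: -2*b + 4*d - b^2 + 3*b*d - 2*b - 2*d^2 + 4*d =-b^2 + b*(3*d - 4) - 2*d^2 + 8*d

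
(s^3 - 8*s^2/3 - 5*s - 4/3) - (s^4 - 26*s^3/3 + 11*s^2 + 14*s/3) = -s^4 + 29*s^3/3 - 41*s^2/3 - 29*s/3 - 4/3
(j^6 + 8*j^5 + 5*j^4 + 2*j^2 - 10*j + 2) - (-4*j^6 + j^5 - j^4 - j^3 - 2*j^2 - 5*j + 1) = 5*j^6 + 7*j^5 + 6*j^4 + j^3 + 4*j^2 - 5*j + 1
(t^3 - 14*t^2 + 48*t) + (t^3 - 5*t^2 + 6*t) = 2*t^3 - 19*t^2 + 54*t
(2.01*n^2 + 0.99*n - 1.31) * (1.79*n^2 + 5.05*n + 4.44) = 3.5979*n^4 + 11.9226*n^3 + 11.579*n^2 - 2.2199*n - 5.8164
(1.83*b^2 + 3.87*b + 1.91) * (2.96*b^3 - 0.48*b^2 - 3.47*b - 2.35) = 5.4168*b^5 + 10.5768*b^4 - 2.5541*b^3 - 18.6462*b^2 - 15.7222*b - 4.4885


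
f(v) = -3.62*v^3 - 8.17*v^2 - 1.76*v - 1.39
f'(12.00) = -1761.68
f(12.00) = -7454.35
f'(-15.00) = -2200.16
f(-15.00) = 10404.26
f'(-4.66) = -161.45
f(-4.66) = 195.72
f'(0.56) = -14.32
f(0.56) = -5.57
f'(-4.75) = -169.17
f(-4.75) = 210.60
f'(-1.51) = -1.85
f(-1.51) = -4.90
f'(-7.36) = -469.78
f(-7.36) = 1012.25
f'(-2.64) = -34.31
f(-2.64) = 12.92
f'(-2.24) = -19.65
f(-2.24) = 2.25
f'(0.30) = -7.64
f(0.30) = -2.75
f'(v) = -10.86*v^2 - 16.34*v - 1.76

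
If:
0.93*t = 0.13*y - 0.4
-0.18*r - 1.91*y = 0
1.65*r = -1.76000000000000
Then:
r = -1.07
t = -0.42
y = 0.10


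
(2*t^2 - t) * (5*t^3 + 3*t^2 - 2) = 10*t^5 + t^4 - 3*t^3 - 4*t^2 + 2*t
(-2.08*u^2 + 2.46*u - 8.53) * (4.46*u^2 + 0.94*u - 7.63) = -9.2768*u^4 + 9.0164*u^3 - 19.861*u^2 - 26.788*u + 65.0839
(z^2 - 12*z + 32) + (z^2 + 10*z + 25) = 2*z^2 - 2*z + 57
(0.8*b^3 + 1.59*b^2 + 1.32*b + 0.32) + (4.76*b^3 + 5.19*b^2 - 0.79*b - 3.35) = 5.56*b^3 + 6.78*b^2 + 0.53*b - 3.03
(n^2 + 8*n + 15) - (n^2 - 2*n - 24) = 10*n + 39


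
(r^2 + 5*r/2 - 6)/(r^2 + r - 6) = (r^2 + 5*r/2 - 6)/(r^2 + r - 6)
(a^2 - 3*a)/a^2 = (a - 3)/a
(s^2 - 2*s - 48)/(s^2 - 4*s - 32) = (s + 6)/(s + 4)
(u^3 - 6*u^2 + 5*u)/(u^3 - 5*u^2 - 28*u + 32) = u*(u - 5)/(u^2 - 4*u - 32)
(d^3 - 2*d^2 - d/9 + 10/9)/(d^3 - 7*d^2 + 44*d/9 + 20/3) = (d - 1)/(d - 6)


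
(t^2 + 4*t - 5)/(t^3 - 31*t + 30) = (t + 5)/(t^2 + t - 30)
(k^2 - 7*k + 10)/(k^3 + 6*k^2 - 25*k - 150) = (k - 2)/(k^2 + 11*k + 30)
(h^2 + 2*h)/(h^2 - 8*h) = (h + 2)/(h - 8)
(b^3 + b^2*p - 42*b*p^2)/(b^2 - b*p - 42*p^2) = b*(-b^2 - b*p + 42*p^2)/(-b^2 + b*p + 42*p^2)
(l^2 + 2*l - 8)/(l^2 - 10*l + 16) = (l + 4)/(l - 8)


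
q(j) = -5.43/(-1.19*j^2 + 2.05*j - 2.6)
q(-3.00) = 0.28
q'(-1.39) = 0.48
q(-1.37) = 0.71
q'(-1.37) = 0.49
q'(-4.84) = 0.05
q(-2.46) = 0.37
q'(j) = -5.43*(2.38*j - 2.05)/(-1.19*j^2 + 2.05*j - 2.6)^2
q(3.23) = 0.65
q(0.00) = 2.09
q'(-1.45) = 0.46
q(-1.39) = 0.70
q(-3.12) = 0.26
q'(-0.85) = 0.82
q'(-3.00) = 0.13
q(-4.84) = 0.13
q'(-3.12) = 0.12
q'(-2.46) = 0.19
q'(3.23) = -0.43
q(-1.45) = 0.67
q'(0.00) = 1.65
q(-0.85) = 1.04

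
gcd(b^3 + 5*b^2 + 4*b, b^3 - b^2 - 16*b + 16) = b + 4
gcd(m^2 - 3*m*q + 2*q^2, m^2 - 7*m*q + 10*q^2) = -m + 2*q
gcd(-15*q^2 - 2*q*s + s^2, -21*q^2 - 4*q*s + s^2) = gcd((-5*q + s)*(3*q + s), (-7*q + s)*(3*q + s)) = 3*q + s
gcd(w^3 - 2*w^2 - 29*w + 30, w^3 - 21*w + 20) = w^2 + 4*w - 5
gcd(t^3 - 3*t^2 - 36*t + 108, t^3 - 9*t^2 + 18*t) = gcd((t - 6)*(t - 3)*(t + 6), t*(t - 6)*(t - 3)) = t^2 - 9*t + 18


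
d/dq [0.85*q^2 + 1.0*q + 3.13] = 1.7*q + 1.0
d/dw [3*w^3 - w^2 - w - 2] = 9*w^2 - 2*w - 1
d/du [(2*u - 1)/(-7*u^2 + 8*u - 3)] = 2*(7*u^2 - 7*u + 1)/(49*u^4 - 112*u^3 + 106*u^2 - 48*u + 9)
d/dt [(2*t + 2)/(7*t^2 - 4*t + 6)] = 2*(-7*t^2 - 14*t + 10)/(49*t^4 - 56*t^3 + 100*t^2 - 48*t + 36)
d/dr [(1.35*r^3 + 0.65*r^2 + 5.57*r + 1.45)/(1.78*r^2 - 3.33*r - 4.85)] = (2.403*r^4 - 8.991*r^3 - 31.7216*r^2 - 11.467*r - 22.186)/(3.1684*r^4 - 11.8548*r^3 - 6.1771*r^2 + 32.301*r + 23.5225)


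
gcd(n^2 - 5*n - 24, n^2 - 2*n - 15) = n + 3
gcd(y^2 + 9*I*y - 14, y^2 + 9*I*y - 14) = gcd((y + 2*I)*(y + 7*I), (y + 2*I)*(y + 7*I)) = y^2 + 9*I*y - 14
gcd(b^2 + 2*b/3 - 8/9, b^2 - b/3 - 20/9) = b + 4/3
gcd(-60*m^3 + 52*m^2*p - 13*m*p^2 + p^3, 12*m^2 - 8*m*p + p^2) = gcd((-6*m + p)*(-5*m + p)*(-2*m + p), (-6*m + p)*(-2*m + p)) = 12*m^2 - 8*m*p + p^2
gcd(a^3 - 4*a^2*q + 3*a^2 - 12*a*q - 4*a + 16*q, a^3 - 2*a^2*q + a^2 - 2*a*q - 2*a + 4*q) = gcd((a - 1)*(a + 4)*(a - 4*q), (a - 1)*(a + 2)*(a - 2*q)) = a - 1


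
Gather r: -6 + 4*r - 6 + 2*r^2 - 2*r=2*r^2 + 2*r - 12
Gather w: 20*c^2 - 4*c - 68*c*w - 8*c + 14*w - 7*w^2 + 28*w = 20*c^2 - 12*c - 7*w^2 + w*(42 - 68*c)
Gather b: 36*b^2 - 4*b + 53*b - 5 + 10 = 36*b^2 + 49*b + 5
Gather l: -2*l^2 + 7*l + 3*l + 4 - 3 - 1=-2*l^2 + 10*l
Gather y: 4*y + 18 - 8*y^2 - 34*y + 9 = -8*y^2 - 30*y + 27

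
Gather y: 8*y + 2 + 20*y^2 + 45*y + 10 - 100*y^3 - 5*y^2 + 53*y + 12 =-100*y^3 + 15*y^2 + 106*y + 24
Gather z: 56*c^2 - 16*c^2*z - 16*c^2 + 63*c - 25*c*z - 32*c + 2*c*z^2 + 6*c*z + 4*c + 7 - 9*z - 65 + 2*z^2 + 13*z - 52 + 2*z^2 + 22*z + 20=40*c^2 + 35*c + z^2*(2*c + 4) + z*(-16*c^2 - 19*c + 26) - 90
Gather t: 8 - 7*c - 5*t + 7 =-7*c - 5*t + 15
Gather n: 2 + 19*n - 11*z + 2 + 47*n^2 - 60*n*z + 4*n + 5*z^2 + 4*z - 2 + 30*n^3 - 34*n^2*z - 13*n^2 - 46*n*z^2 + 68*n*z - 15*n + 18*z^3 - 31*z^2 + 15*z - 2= 30*n^3 + n^2*(34 - 34*z) + n*(-46*z^2 + 8*z + 8) + 18*z^3 - 26*z^2 + 8*z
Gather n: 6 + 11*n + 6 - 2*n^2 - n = -2*n^2 + 10*n + 12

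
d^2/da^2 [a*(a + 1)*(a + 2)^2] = 12*a^2 + 30*a + 16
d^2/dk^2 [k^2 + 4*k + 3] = 2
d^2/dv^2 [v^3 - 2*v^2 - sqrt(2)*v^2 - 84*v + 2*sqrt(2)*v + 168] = 6*v - 4 - 2*sqrt(2)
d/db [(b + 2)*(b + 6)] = 2*b + 8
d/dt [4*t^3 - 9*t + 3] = 12*t^2 - 9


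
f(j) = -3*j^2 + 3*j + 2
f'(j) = 3 - 6*j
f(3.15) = -18.32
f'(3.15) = -15.90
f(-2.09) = -17.37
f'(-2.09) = 15.54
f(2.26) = -6.54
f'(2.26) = -10.56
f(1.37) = 0.48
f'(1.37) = -5.22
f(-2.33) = -21.28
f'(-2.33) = 16.98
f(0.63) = 2.70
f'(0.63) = -0.78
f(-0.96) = -3.64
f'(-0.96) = 8.76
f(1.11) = 1.63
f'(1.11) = -3.66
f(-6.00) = -124.00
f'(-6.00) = 39.00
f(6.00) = -88.00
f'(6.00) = -33.00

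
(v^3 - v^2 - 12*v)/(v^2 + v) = (v^2 - v - 12)/(v + 1)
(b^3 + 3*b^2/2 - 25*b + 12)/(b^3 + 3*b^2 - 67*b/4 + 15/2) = 2*(b - 4)/(2*b - 5)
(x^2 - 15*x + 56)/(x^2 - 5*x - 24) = (x - 7)/(x + 3)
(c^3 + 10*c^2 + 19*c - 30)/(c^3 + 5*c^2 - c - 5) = (c + 6)/(c + 1)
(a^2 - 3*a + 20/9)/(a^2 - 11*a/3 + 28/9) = (3*a - 5)/(3*a - 7)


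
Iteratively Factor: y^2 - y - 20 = (y + 4)*(y - 5)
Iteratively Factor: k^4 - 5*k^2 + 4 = (k + 1)*(k^3 - k^2 - 4*k + 4) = (k - 1)*(k + 1)*(k^2 - 4) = (k - 2)*(k - 1)*(k + 1)*(k + 2)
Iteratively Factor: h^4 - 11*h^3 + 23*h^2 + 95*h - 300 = (h - 4)*(h^3 - 7*h^2 - 5*h + 75) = (h - 5)*(h - 4)*(h^2 - 2*h - 15) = (h - 5)*(h - 4)*(h + 3)*(h - 5)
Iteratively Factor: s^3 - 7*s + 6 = (s - 2)*(s^2 + 2*s - 3) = (s - 2)*(s + 3)*(s - 1)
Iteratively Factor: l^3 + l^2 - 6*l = (l + 3)*(l^2 - 2*l) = l*(l + 3)*(l - 2)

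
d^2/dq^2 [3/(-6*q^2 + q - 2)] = 6*(36*q^2 - 6*q - (12*q - 1)^2 + 12)/(6*q^2 - q + 2)^3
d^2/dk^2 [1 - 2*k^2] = -4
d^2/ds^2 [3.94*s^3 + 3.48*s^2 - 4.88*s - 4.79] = 23.64*s + 6.96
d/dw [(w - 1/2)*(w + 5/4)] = 2*w + 3/4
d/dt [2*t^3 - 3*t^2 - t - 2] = 6*t^2 - 6*t - 1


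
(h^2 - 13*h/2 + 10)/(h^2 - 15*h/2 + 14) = (2*h - 5)/(2*h - 7)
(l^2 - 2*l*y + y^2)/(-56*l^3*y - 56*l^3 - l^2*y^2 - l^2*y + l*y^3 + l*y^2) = (-l^2 + 2*l*y - y^2)/(l*(56*l^2*y + 56*l^2 + l*y^2 + l*y - y^3 - y^2))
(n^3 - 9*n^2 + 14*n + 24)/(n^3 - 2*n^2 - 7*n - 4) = (n - 6)/(n + 1)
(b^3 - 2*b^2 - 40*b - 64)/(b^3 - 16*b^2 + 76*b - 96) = (b^2 + 6*b + 8)/(b^2 - 8*b + 12)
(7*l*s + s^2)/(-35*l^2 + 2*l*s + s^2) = s/(-5*l + s)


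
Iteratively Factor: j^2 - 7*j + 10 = (j - 2)*(j - 5)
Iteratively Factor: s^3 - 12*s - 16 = (s + 2)*(s^2 - 2*s - 8) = (s - 4)*(s + 2)*(s + 2)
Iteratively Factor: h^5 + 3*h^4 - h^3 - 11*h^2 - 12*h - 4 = (h + 1)*(h^4 + 2*h^3 - 3*h^2 - 8*h - 4) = (h + 1)*(h + 2)*(h^3 - 3*h - 2) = (h + 1)^2*(h + 2)*(h^2 - h - 2) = (h - 2)*(h + 1)^2*(h + 2)*(h + 1)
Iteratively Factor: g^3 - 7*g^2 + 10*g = (g - 2)*(g^2 - 5*g) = (g - 5)*(g - 2)*(g)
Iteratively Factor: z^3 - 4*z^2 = (z)*(z^2 - 4*z) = z^2*(z - 4)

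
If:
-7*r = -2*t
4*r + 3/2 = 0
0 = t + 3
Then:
No Solution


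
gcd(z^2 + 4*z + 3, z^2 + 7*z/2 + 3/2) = z + 3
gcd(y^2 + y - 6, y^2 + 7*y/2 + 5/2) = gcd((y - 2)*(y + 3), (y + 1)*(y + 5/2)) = 1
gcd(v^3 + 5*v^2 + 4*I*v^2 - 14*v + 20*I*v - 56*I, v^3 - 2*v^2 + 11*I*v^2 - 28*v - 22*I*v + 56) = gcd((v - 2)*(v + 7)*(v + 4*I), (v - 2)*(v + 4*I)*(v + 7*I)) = v^2 + v*(-2 + 4*I) - 8*I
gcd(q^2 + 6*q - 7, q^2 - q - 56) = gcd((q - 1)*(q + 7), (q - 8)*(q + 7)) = q + 7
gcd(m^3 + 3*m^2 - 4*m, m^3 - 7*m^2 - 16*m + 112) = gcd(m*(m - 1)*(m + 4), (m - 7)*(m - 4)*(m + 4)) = m + 4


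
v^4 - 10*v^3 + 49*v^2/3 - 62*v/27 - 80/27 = (v - 8)*(v - 5/3)*(v - 2/3)*(v + 1/3)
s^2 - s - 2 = (s - 2)*(s + 1)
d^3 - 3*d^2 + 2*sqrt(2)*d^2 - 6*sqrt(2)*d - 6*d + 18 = (d - 3)*(d - sqrt(2))*(d + 3*sqrt(2))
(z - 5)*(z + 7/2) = z^2 - 3*z/2 - 35/2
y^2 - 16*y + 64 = (y - 8)^2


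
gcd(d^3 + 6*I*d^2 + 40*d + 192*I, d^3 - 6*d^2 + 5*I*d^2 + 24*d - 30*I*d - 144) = d + 8*I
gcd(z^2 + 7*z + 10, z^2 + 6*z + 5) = z + 5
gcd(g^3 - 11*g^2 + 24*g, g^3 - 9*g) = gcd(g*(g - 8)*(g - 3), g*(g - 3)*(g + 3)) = g^2 - 3*g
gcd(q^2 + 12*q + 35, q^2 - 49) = q + 7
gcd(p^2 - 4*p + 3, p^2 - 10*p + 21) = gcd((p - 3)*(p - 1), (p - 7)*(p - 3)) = p - 3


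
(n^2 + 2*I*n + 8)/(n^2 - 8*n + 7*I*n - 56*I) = (n^2 + 2*I*n + 8)/(n^2 + n*(-8 + 7*I) - 56*I)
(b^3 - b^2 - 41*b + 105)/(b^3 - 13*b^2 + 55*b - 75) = (b + 7)/(b - 5)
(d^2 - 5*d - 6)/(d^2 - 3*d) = (d^2 - 5*d - 6)/(d*(d - 3))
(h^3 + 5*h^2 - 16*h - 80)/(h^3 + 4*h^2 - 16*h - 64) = (h + 5)/(h + 4)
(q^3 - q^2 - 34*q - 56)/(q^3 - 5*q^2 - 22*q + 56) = (q + 2)/(q - 2)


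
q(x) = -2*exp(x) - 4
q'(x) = -2*exp(x)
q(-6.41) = -4.00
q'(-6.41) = -0.00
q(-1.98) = -4.28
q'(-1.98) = -0.28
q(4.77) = -239.84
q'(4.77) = -235.84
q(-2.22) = -4.22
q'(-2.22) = -0.22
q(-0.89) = -4.82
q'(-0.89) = -0.82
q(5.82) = -677.94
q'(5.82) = -673.94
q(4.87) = -264.64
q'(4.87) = -260.64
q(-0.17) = -5.69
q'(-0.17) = -1.69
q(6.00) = -810.86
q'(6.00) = -806.86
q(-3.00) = -4.10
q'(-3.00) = -0.10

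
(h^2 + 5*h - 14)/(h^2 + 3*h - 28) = (h - 2)/(h - 4)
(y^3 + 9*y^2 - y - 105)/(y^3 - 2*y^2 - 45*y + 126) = (y + 5)/(y - 6)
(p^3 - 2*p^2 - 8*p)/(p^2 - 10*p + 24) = p*(p + 2)/(p - 6)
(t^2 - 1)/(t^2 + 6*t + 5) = (t - 1)/(t + 5)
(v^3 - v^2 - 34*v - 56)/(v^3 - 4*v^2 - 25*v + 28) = (v + 2)/(v - 1)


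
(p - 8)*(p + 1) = p^2 - 7*p - 8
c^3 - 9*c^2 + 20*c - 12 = (c - 6)*(c - 2)*(c - 1)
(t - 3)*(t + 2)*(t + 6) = t^3 + 5*t^2 - 12*t - 36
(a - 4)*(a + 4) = a^2 - 16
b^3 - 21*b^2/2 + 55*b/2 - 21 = (b - 7)*(b - 2)*(b - 3/2)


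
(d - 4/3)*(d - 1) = d^2 - 7*d/3 + 4/3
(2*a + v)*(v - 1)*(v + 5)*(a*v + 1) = 2*a^2*v^3 + 8*a^2*v^2 - 10*a^2*v + a*v^4 + 4*a*v^3 - 3*a*v^2 + 8*a*v - 10*a + v^3 + 4*v^2 - 5*v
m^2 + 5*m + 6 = (m + 2)*(m + 3)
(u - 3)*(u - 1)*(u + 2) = u^3 - 2*u^2 - 5*u + 6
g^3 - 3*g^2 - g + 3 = (g - 3)*(g - 1)*(g + 1)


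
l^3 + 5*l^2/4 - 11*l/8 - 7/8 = (l - 1)*(l + 1/2)*(l + 7/4)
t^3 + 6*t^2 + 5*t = t*(t + 1)*(t + 5)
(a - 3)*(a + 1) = a^2 - 2*a - 3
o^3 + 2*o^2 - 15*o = o*(o - 3)*(o + 5)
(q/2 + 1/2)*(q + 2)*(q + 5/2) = q^3/2 + 11*q^2/4 + 19*q/4 + 5/2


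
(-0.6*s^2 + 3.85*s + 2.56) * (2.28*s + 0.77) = -1.368*s^3 + 8.316*s^2 + 8.8013*s + 1.9712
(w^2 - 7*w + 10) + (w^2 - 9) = 2*w^2 - 7*w + 1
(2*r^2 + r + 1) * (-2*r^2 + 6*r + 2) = -4*r^4 + 10*r^3 + 8*r^2 + 8*r + 2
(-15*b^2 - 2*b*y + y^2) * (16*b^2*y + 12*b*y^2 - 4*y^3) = -240*b^4*y - 212*b^3*y^2 + 52*b^2*y^3 + 20*b*y^4 - 4*y^5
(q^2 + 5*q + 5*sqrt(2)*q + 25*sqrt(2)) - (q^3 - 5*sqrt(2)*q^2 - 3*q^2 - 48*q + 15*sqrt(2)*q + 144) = -q^3 + 4*q^2 + 5*sqrt(2)*q^2 - 10*sqrt(2)*q + 53*q - 144 + 25*sqrt(2)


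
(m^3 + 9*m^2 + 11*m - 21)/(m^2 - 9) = (m^2 + 6*m - 7)/(m - 3)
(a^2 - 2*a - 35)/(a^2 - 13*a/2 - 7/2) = 2*(a + 5)/(2*a + 1)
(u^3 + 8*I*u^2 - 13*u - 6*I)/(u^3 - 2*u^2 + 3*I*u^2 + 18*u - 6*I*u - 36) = (u^2 + 2*I*u - 1)/(u^2 - u*(2 + 3*I) + 6*I)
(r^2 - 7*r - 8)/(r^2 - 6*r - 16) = (r + 1)/(r + 2)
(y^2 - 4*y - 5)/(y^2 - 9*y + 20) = (y + 1)/(y - 4)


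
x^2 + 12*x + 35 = (x + 5)*(x + 7)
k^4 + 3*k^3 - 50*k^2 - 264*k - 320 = (k - 8)*(k + 2)*(k + 4)*(k + 5)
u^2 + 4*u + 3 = (u + 1)*(u + 3)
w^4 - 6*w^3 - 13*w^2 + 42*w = w*(w - 7)*(w - 2)*(w + 3)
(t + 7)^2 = t^2 + 14*t + 49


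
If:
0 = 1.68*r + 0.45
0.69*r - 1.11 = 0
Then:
No Solution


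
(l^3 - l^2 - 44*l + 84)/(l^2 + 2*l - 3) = (l^3 - l^2 - 44*l + 84)/(l^2 + 2*l - 3)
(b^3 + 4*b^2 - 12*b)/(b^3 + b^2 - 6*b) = (b + 6)/(b + 3)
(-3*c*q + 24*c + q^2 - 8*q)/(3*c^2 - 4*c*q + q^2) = (q - 8)/(-c + q)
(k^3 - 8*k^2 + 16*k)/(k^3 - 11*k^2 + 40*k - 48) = k/(k - 3)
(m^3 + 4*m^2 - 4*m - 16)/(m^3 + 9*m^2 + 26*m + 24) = (m - 2)/(m + 3)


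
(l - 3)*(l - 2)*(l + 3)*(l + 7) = l^4 + 5*l^3 - 23*l^2 - 45*l + 126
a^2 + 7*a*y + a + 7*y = (a + 1)*(a + 7*y)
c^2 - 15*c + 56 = (c - 8)*(c - 7)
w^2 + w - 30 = (w - 5)*(w + 6)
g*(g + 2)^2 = g^3 + 4*g^2 + 4*g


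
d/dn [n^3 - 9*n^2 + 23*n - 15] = 3*n^2 - 18*n + 23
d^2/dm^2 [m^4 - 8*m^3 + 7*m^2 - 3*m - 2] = 12*m^2 - 48*m + 14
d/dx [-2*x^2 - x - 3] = -4*x - 1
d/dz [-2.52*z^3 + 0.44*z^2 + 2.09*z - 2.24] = -7.56*z^2 + 0.88*z + 2.09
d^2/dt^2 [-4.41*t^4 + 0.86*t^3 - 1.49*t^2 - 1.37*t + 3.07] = -52.92*t^2 + 5.16*t - 2.98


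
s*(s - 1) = s^2 - s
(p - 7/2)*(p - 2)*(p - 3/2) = p^3 - 7*p^2 + 61*p/4 - 21/2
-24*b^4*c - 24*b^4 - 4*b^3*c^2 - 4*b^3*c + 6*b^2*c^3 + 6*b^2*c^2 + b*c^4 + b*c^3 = (-2*b + c)*(2*b + c)*(6*b + c)*(b*c + b)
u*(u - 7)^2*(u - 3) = u^4 - 17*u^3 + 91*u^2 - 147*u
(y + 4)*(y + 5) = y^2 + 9*y + 20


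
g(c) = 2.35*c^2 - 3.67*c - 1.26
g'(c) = 4.7*c - 3.67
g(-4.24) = 56.55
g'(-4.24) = -23.60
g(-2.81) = 27.61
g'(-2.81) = -16.88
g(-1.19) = 6.44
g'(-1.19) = -9.26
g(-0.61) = 1.85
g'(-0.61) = -6.54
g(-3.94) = 49.68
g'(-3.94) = -22.19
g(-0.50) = 1.16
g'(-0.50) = -6.02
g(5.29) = 45.09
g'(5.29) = 21.19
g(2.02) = 0.92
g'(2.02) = 5.82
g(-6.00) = 105.36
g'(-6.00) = -31.87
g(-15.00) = 582.54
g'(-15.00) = -74.17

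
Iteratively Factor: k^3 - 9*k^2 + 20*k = (k - 5)*(k^2 - 4*k) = k*(k - 5)*(k - 4)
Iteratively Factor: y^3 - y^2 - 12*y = (y - 4)*(y^2 + 3*y) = y*(y - 4)*(y + 3)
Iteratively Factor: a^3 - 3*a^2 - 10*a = (a - 5)*(a^2 + 2*a) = (a - 5)*(a + 2)*(a)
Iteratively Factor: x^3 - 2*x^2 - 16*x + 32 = (x - 4)*(x^2 + 2*x - 8) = (x - 4)*(x + 4)*(x - 2)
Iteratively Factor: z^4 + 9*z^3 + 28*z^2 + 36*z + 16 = (z + 1)*(z^3 + 8*z^2 + 20*z + 16) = (z + 1)*(z + 2)*(z^2 + 6*z + 8) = (z + 1)*(z + 2)^2*(z + 4)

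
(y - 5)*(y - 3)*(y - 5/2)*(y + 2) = y^4 - 17*y^3/2 + 14*y^2 + 65*y/2 - 75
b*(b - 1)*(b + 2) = b^3 + b^2 - 2*b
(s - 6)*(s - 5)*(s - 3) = s^3 - 14*s^2 + 63*s - 90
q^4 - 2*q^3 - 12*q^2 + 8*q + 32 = (q - 4)*(q - 2)*(q + 2)^2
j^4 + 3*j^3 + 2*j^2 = j^2*(j + 1)*(j + 2)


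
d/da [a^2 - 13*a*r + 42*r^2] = 2*a - 13*r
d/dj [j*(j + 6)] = 2*j + 6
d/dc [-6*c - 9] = -6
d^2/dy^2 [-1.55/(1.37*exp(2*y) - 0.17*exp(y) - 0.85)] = (1.55*(2.74*exp(y) - 0.17)*(5.48*exp(y) - 0.34)*exp(y) + (8.494*exp(y) - 0.2635)*(-1.37*exp(2*y) + 0.17*exp(y) + 0.85))*exp(y)/(-1.37*exp(2*y) + 0.17*exp(y) + 0.85)^3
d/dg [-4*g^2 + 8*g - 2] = 8 - 8*g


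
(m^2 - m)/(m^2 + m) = (m - 1)/(m + 1)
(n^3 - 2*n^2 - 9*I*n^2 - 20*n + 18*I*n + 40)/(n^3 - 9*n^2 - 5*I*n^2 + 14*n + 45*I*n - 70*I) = (n - 4*I)/(n - 7)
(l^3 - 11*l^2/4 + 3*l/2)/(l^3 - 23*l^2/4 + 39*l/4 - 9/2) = l/(l - 3)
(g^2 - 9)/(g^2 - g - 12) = (g - 3)/(g - 4)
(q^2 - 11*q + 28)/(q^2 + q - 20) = (q - 7)/(q + 5)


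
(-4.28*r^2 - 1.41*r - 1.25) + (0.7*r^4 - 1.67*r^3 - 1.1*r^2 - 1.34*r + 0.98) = 0.7*r^4 - 1.67*r^3 - 5.38*r^2 - 2.75*r - 0.27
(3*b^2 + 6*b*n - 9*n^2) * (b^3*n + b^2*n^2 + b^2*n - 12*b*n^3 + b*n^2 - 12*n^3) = 3*b^5*n + 9*b^4*n^2 + 3*b^4*n - 39*b^3*n^3 + 9*b^3*n^2 - 81*b^2*n^4 - 39*b^2*n^3 + 108*b*n^5 - 81*b*n^4 + 108*n^5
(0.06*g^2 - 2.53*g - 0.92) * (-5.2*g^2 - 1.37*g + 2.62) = -0.312*g^4 + 13.0738*g^3 + 8.4073*g^2 - 5.3682*g - 2.4104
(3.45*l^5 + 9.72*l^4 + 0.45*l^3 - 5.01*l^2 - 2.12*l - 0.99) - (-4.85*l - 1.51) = 3.45*l^5 + 9.72*l^4 + 0.45*l^3 - 5.01*l^2 + 2.73*l + 0.52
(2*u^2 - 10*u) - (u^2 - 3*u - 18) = u^2 - 7*u + 18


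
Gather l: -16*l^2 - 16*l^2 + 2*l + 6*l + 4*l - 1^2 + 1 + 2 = -32*l^2 + 12*l + 2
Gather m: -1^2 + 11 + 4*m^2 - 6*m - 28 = 4*m^2 - 6*m - 18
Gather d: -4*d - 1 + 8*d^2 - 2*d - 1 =8*d^2 - 6*d - 2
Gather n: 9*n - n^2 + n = -n^2 + 10*n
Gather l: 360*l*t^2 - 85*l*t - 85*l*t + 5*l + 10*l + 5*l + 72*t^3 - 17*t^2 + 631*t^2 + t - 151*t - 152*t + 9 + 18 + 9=l*(360*t^2 - 170*t + 20) + 72*t^3 + 614*t^2 - 302*t + 36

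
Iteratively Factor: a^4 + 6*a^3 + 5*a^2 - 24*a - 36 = (a - 2)*(a^3 + 8*a^2 + 21*a + 18) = (a - 2)*(a + 3)*(a^2 + 5*a + 6) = (a - 2)*(a + 3)^2*(a + 2)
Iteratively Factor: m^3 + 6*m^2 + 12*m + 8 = (m + 2)*(m^2 + 4*m + 4) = (m + 2)^2*(m + 2)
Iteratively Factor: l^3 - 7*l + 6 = (l - 1)*(l^2 + l - 6) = (l - 2)*(l - 1)*(l + 3)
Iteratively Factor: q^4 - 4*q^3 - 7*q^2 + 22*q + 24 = (q - 4)*(q^3 - 7*q - 6) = (q - 4)*(q + 1)*(q^2 - q - 6) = (q - 4)*(q + 1)*(q + 2)*(q - 3)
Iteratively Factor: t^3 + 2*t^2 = (t + 2)*(t^2) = t*(t + 2)*(t)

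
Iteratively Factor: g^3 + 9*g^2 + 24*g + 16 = (g + 1)*(g^2 + 8*g + 16) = (g + 1)*(g + 4)*(g + 4)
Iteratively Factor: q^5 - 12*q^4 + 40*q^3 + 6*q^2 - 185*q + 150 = (q + 2)*(q^4 - 14*q^3 + 68*q^2 - 130*q + 75) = (q - 5)*(q + 2)*(q^3 - 9*q^2 + 23*q - 15) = (q - 5)*(q - 1)*(q + 2)*(q^2 - 8*q + 15) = (q - 5)*(q - 3)*(q - 1)*(q + 2)*(q - 5)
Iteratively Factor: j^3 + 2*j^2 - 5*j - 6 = (j + 1)*(j^2 + j - 6) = (j - 2)*(j + 1)*(j + 3)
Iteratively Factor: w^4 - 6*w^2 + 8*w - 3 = (w + 3)*(w^3 - 3*w^2 + 3*w - 1) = (w - 1)*(w + 3)*(w^2 - 2*w + 1) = (w - 1)^2*(w + 3)*(w - 1)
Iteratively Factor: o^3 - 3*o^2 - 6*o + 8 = (o - 1)*(o^2 - 2*o - 8) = (o - 1)*(o + 2)*(o - 4)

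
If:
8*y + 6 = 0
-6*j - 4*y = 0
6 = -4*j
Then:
No Solution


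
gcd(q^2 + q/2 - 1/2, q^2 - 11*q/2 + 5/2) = q - 1/2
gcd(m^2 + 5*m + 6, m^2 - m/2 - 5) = m + 2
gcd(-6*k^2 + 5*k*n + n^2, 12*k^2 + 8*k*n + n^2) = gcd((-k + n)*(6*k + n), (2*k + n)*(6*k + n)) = 6*k + n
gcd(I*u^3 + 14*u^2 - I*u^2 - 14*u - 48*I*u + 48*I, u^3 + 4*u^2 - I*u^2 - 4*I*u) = 1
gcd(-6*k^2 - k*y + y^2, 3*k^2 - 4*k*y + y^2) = -3*k + y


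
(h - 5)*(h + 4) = h^2 - h - 20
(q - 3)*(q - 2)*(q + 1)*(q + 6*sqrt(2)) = q^4 - 4*q^3 + 6*sqrt(2)*q^3 - 24*sqrt(2)*q^2 + q^2 + 6*q + 6*sqrt(2)*q + 36*sqrt(2)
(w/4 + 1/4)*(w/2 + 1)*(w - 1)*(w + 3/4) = w^4/8 + 11*w^3/32 + w^2/16 - 11*w/32 - 3/16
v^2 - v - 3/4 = (v - 3/2)*(v + 1/2)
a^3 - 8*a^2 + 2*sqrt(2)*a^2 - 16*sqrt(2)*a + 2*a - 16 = (a - 8)*(a + sqrt(2))^2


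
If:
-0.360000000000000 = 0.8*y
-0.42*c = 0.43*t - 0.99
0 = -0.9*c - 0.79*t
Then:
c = -14.17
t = 16.14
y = -0.45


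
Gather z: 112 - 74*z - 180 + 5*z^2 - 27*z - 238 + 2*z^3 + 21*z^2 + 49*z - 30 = 2*z^3 + 26*z^2 - 52*z - 336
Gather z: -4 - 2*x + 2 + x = -x - 2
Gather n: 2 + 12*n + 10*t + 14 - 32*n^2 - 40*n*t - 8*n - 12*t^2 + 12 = -32*n^2 + n*(4 - 40*t) - 12*t^2 + 10*t + 28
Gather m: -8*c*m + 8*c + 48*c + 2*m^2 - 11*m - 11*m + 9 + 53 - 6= 56*c + 2*m^2 + m*(-8*c - 22) + 56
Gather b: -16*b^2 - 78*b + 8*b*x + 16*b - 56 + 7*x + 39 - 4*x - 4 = -16*b^2 + b*(8*x - 62) + 3*x - 21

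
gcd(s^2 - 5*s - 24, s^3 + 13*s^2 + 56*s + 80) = 1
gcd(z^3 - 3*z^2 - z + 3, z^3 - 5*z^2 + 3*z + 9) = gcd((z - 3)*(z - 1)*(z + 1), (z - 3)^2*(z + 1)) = z^2 - 2*z - 3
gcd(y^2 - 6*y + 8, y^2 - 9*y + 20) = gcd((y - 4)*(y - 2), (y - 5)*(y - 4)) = y - 4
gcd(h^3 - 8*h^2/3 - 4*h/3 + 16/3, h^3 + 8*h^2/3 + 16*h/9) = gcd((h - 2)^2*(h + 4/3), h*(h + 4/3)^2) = h + 4/3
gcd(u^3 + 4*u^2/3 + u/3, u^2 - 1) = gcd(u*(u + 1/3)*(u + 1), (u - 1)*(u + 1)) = u + 1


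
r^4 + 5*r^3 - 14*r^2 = r^2*(r - 2)*(r + 7)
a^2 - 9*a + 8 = (a - 8)*(a - 1)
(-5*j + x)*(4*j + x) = -20*j^2 - j*x + x^2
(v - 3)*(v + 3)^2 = v^3 + 3*v^2 - 9*v - 27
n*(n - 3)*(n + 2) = n^3 - n^2 - 6*n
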